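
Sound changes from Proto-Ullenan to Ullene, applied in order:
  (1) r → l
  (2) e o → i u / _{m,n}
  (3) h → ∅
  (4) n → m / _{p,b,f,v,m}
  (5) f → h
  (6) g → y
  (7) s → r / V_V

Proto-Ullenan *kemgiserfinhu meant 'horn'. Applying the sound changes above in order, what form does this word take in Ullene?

kimyirelhinu

Ullene: *kemgiserfinhu
  kemgiserfinhu → kemgiselfinhu   [unconditioned shift]
  kemgiselfinhu → kimgiselfinhu   [pre-nasal raising]
  kimgiselfinhu → kimgiselfinu   [h-loss]
  kimgiselfinu (rule 4 does not apply)
  kimgiselfinu → kimgiselhinu   [unconditioned shift]
  kimgiselhinu → kimyiselhinu   [unconditioned shift]
  kimyiselhinu → kimyirelhinu   [rhotacism]
  giving Ullene kimyirelhinu.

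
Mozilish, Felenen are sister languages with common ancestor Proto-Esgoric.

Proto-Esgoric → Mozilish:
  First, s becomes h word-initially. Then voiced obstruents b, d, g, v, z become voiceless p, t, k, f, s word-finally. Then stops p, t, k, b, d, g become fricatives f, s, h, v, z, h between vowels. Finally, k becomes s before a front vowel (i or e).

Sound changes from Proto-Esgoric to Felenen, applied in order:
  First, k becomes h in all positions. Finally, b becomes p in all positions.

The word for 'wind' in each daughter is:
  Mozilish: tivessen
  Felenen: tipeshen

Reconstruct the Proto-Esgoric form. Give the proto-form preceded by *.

Position 6: Mozilish has s, Felenen has h. Taking the neighbouring segments as reconstructed: Mozilish s could go back to *k or *s; Felenen h could go back to *k or *h — the one source consistent with every daughter is *k.
Position 3: Mozilish has v, Felenen has p. Taking the neighbouring segments as reconstructed: Mozilish v could go back to *b or *v; Felenen p could go back to *p or *b — the one source consistent with every daughter is *b.
This points to *tibesken. Verify forward in each daughter:
Mozilish: *tibesken
  tibesken (rule 1 does not apply)
  tibesken (rule 2 does not apply)
  tibesken → tivesken   [intervocalic lenition]
  tivesken → tivessen   [palatalisation]
  giving Mozilish tivessen.
Felenen: *tibesken
  tibesken → tibeshen   [unconditioned shift]
  tibeshen → tipeshen   [unconditioned shift]
  giving Felenen tipeshen.
Only *tibesken yields all of Mozilish tivessen, Felenen tipeshen.

*tibesken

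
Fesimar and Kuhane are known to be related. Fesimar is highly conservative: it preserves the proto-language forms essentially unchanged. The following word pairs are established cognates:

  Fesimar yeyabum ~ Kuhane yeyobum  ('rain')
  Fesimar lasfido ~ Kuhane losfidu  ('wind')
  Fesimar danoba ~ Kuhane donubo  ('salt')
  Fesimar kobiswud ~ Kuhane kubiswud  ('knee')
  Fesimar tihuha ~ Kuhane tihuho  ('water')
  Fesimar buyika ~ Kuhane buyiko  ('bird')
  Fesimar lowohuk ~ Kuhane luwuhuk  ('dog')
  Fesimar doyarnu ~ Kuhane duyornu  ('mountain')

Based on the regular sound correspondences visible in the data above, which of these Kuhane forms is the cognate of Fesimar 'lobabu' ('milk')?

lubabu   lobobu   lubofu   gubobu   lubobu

danoba ~ donubo, kobiswud ~ kubiswud — Fesimar o corresponds to Kuhane u after a consonant, before a labial obstruent.
yeyabum ~ yeyobum — Fesimar a corresponds to Kuhane o after a consonant, before a labial obstruent.
Applying these to Fesimar 'lobabu':
  lobabu → lubabu   (o→u after a consonant, before a labial obstruent)
  lubabu → lubobu   (a→o after a consonant, before a labial obstruent)
So the Kuhane cognate is 'lubobu'.

lubobu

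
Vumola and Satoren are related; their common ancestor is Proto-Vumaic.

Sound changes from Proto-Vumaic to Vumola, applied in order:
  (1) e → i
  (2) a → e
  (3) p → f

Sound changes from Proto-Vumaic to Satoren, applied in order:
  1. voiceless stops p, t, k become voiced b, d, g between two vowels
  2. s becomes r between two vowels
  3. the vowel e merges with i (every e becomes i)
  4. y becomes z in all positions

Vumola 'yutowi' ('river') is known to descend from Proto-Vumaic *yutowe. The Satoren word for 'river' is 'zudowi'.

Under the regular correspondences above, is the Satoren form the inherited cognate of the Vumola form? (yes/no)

yes

Derive the expected Satoren reflex of *yutowe:
Satoren: start from *yutowe.
  rule 1 (intervocalic voicing): yutowe → yudowe
  rule 2: no change — yudowe
  rule 3 (vowel merger): yudowe → yudowi
  rule 4 (unconditioned shift): yudowi → zudowi
  ⇒ Satoren zudowi
Satoren 'zudowi' matches the regular reflex exactly, so the pair is cognate.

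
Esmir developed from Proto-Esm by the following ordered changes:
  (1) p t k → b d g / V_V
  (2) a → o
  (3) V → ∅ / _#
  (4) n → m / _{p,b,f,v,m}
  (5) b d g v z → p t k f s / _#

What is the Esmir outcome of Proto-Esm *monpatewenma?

mompodewemm

Esmir: start from *monpatewenma.
  rule 1 (intervocalic voicing): monpatewenma → monpadewenma
  rule 2 (vowel merger): monpadewenma → monpodewenmo
  rule 3 (apocope): monpodewenmo → monpodewenm
  rule 4 (nasal place assimilation): monpodewenm → mompodewemm
  rule 5: no change — mompodewemm
  ⇒ Esmir mompodewemm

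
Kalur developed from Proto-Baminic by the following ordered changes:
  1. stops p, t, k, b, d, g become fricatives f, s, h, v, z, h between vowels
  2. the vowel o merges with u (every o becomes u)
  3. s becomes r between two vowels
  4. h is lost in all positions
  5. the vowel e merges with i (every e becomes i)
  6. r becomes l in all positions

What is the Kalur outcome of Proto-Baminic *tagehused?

Kalur: *tagehused > tahehused > tahehured > taeured > taiurid > taiulid  (by intervocalic lenition, rhotacism, h-loss, vowel merger, unconditioned shift)

taiulid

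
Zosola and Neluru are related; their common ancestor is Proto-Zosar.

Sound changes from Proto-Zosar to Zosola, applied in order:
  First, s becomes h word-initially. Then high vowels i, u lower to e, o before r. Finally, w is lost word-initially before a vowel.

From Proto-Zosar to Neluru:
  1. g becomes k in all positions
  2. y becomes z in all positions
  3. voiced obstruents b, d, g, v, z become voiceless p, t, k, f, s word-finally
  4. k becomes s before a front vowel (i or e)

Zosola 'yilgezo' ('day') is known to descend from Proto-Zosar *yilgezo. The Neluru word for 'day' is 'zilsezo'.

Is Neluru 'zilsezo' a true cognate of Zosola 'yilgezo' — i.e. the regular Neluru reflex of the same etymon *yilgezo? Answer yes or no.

Derive the expected Neluru reflex of *yilgezo:
Neluru: *yilgezo
  yilgezo → yilkezo   [unconditioned shift]
  yilkezo → zilkezo   [unconditioned shift]
  zilkezo (rule 3 does not apply)
  zilkezo → zilsezo   [palatalisation]
  giving Neluru zilsezo.
Neluru 'zilsezo' matches the regular reflex exactly, so the pair is cognate.

yes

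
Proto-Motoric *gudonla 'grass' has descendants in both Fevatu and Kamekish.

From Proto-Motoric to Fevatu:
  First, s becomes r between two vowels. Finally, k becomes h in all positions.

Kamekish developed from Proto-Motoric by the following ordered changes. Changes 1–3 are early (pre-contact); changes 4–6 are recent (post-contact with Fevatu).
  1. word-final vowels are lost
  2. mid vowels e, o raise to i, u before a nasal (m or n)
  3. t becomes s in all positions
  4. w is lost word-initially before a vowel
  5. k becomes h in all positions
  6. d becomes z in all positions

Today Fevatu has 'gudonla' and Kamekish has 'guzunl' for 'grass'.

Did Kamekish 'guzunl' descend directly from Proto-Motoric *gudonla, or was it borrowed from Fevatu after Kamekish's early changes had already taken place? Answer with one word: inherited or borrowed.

inherited

If inherited, *gudonla would pass through all of Kamekish's changes:
Kamekish: *gudonla > gudonl > gudunl > guzunl  (by apocope, pre-nasal raising, unconditioned shift)
If borrowed from Fevatu 'gudonla' after the early changes, it would undergo only the recent ones:
  rule 4 (glide loss): no change (gudonla)
  rule 5 (unconditioned shift): no change (gudonla)
  rule 6 (unconditioned shift): gudonla → guzonla
  ⇒ as a loan: guzonla
Kamekish 'guzunl' matches the inherited outcome exactly, so it is an inherited cognate, not a loan.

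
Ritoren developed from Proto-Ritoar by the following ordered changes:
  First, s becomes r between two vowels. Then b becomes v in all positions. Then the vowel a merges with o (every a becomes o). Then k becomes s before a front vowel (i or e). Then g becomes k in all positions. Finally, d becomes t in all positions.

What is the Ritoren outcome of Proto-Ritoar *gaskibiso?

kossiviro

Ritoren: *gaskibiso > gaskibiro > gaskiviro > goskiviro > gossiviro > kossiviro  (by rhotacism, unconditioned shift, vowel merger, palatalisation, unconditioned shift)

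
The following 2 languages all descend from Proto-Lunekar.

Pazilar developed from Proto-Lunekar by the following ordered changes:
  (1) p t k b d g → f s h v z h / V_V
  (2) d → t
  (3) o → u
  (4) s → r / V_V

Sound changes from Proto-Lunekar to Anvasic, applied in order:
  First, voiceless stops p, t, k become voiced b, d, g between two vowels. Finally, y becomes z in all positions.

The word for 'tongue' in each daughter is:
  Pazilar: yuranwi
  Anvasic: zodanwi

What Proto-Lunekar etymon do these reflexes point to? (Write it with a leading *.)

Position 2: Pazilar has u, Anvasic has o. Anvasic preserves o here (none of its changes turn any other segment into o), so the proto-segment is *o.
Position 3: Pazilar has r, Anvasic has d. Taking the neighbouring segments as reconstructed: Pazilar r could go back to *t or *s or *r; Anvasic d could go back to *t or *d — the one source consistent with every daughter is *t.
Position 1: Pazilar has y, Anvasic has z. Pazilar preserves y here (none of its changes turn any other segment into y), so the proto-segment is *y.
Continuing position by position gives *yotanwi; check it forward:
Pazilar: *yotanwi > yosanwi > yusanwi > yuranwi  (by intervocalic lenition, vowel merger, rhotacism)
Anvasic: start from *yotanwi.
  rule 1 (intervocalic voicing): yotanwi → yodanwi
  rule 2 (unconditioned shift): yodanwi → zodanwi
  ⇒ Anvasic zodanwi
*yotanwi is the unique common source.

*yotanwi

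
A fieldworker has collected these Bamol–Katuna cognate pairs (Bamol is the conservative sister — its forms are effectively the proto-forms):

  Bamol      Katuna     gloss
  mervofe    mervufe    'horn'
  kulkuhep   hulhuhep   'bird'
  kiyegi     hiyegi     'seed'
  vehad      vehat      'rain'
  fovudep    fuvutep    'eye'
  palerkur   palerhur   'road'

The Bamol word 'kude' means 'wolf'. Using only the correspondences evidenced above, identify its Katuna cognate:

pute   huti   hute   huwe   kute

hute

kulkuhep ~ hulhuhep — Bamol k corresponds to Katuna h word-initially before a back vowel.
fovudep ~ fuvutep — Bamol d corresponds to Katuna t between vowels (before a front vowel).
Applying these to Bamol 'kude':
  kude → hude   (k→h word-initially before a back vowel)
  hude → hute   (d→t between vowels (before a front vowel))
So the Katuna cognate is 'hute'.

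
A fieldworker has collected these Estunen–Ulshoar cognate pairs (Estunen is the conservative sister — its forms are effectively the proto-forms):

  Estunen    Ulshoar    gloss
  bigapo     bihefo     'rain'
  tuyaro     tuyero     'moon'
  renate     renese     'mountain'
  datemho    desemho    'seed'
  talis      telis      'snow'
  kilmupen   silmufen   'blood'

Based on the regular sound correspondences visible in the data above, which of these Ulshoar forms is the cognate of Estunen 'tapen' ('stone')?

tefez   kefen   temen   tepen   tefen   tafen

bigapo ~ bihefo — Estunen a corresponds to Ulshoar e after a consonant, before a labial obstruent.
kilmupen ~ silmufen — Estunen p corresponds to Ulshoar f between vowels (before a front vowel).
Applying these to Estunen 'tapen':
  tapen → tepen   (a→e after a consonant, before a labial obstruent)
  tepen → tefen   (p→f between vowels (before a front vowel))
So the Ulshoar cognate is 'tefen'.

tefen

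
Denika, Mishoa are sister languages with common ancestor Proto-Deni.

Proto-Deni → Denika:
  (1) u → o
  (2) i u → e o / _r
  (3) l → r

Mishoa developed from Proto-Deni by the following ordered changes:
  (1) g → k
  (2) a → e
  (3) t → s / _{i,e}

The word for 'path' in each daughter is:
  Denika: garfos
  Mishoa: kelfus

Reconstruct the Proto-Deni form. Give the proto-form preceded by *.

Position 2: Denika has a, Mishoa has e. Denika preserves a here (none of its changes turn any other segment into a), so the proto-segment is *a.
Position 1: Denika has g, Mishoa has k. Denika preserves g here (none of its changes turn any other segment into g), so the proto-segment is *g.
Position 5: Denika has o, Mishoa has u. Mishoa preserves u here (none of its changes turn any other segment into u), so the proto-segment is *u.
Continuing position by position gives *galfus; check it forward:
Denika: *galfus
  galfus → galfos   [vowel merger]
  galfos (rule 2 does not apply)
  galfos → garfos   [unconditioned shift]
  giving Denika garfos.
Mishoa: start from *galfus.
  rule 1 (unconditioned shift): galfus → kalfus
  rule 2 (vowel merger): kalfus → kelfus
  rule 3: no change — kelfus
  ⇒ Mishoa kelfus
No other proto-form is consistent with every reflex, so the reconstruction is *galfus.

*galfus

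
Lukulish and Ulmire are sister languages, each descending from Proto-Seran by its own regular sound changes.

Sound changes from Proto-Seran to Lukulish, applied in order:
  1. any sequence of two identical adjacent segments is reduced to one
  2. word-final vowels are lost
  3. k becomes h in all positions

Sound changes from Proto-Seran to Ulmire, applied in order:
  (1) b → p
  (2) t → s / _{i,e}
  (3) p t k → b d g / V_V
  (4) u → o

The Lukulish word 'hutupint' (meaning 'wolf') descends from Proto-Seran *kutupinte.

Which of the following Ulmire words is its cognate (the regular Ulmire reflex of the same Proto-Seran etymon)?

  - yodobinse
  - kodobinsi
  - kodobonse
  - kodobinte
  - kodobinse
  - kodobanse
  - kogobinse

kodobinse

Ulmire: *kutupinte > kutupinse > kudubinse > kodobinse  (by palatalisation, intervocalic voicing, vowel merger)
Only 'kodobinse' matches the regular Ulmire development of *kutupinte.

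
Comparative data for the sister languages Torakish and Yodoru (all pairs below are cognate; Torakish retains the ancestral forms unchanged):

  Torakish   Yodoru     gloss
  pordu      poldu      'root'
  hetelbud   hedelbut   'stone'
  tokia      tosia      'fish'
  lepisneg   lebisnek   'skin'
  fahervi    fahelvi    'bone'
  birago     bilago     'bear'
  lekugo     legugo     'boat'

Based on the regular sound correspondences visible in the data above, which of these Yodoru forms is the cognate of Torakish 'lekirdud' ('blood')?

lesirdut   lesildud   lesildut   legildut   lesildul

lesildut

tokia ~ tosia — Torakish k corresponds to Yodoru s between vowels (before a front vowel).
pordu ~ poldu — Torakish r corresponds to Yodoru l after a vowel, before a consonant other than r, m, n, p, b, f, v.
hetelbud ~ hedelbut — Torakish d corresponds to Yodoru t word-finally.
Applying these to Torakish 'lekirdud':
  lekirdud → lesirdud   (k→s between vowels (before a front vowel))
  lesirdud → lesildud   (r→l after a vowel, before a consonant other than r, m, n, p, b, f, v)
  lesildud → lesildut   (d→t word-finally)
So the Yodoru cognate is 'lesildut'.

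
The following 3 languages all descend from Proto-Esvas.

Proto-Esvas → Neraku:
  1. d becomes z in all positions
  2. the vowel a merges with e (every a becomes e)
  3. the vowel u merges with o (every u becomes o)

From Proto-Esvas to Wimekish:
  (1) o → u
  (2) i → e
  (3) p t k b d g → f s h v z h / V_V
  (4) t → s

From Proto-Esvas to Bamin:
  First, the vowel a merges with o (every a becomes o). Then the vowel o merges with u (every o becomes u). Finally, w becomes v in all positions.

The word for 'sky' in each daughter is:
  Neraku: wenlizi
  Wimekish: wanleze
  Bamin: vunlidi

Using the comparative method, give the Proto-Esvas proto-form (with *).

*wanlidi

Position 5: Neraku has i, Wimekish has e, Bamin has i. Neraku preserves i here (none of its changes turn any other segment into i), so the proto-segment is *i.
Position 6: Neraku has z, Wimekish has z, Bamin has d. Bamin preserves d here (none of its changes turn any other segment into d), so the proto-segment is *d.
Continuing position by position gives *wanlidi; check it forward:
Neraku: *wanlidi > wanlizi > wenlizi  (by unconditioned shift, vowel merger)
Wimekish: start from *wanlidi.
  rule 1: no change — wanlidi
  rule 2 (vowel merger): wanlidi → wanlede
  rule 3 (intervocalic lenition): wanlede → wanleze
  rule 4: no change — wanleze
  ⇒ Wimekish wanleze
Bamin: *wanlidi
  wanlidi → wonlidi   [vowel merger]
  wonlidi → wunlidi   [vowel merger]
  wunlidi → vunlidi   [unconditioned shift]
  giving Bamin vunlidi.
Only *wanlidi yields all of Neraku wenlizi, Wimekish wanleze, Bamin vunlidi.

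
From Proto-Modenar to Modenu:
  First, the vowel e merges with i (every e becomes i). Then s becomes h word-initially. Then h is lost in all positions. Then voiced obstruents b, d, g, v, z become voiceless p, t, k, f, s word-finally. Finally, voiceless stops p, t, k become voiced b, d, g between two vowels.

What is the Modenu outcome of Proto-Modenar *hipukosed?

Modenu: start from *hipukosed.
  rule 1 (vowel merger): hipukosed → hipukosid
  rule 2: no change — hipukosid
  rule 3 (h-loss): hipukosid → ipukosid
  rule 4 (final devoicing): ipukosid → ipukosit
  rule 5 (intervocalic voicing): ipukosit → ibugosit
  ⇒ Modenu ibugosit

ibugosit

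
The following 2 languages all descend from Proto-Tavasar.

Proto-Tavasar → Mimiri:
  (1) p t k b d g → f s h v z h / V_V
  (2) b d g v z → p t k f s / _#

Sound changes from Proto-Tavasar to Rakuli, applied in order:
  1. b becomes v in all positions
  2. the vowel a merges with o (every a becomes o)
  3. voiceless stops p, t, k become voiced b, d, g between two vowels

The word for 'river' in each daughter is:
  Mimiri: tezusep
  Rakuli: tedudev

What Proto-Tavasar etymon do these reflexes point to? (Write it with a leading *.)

*teduteb

Position 3: Mimiri has z, Rakuli has d. Taking the neighbouring segments as reconstructed: Mimiri z could go back to *d or *z; Rakuli d could go back to *t or *d — the one source consistent with every daughter is *d.
Position 5: Mimiri has s, Rakuli has d. Taking the neighbouring segments as reconstructed: Mimiri s could go back to *t or *s; Rakuli d could go back to *t or *d — the one source consistent with every daughter is *t.
Verify the candidate proto-form against each daughter:
Mimiri: start from *teduteb.
  rule 1 (intervocalic lenition): teduteb → tezuseb
  rule 2 (final devoicing): tezuseb → tezusep
  ⇒ Mimiri tezusep
Rakuli: start from *teduteb.
  rule 1 (unconditioned shift): teduteb → tedutev
  rule 2: no change — tedutev
  rule 3 (intervocalic voicing): tedutev → tedudev
  ⇒ Rakuli tedudev
No other proto-form is consistent with every reflex, so the reconstruction is *teduteb.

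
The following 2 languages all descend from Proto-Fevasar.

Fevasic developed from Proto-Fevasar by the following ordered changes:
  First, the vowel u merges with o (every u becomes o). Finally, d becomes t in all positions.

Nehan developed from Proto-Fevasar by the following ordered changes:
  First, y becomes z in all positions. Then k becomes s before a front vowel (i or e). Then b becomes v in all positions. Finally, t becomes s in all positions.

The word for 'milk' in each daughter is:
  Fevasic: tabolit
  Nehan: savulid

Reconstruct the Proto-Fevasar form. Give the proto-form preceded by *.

Position 3: Fevasic has b, Nehan has v. Fevasic preserves b here (none of its changes turn any other segment into b), so the proto-segment is *b.
Position 1: Fevasic has t, Nehan has s. Taking the neighbouring segments as reconstructed: Fevasic t could go back to *t or *d; Nehan s could go back to *t or *s — the one source consistent with every daughter is *t.
Continuing position by position gives *tabulid; check it forward:
Fevasic: *tabulid > tabolid > tabolit  (by vowel merger, unconditioned shift)
Nehan: *tabulid > tavulid > savulid  (by unconditioned shift, unconditioned shift)
*tabulid is the unique common source.

*tabulid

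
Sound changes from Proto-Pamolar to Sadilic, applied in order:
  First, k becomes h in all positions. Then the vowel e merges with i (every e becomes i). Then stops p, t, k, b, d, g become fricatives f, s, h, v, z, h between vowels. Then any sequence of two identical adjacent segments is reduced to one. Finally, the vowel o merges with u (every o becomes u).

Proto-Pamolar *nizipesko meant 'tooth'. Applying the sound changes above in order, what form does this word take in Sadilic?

Sadilic: *nizipesko > nizipesho > nizipisho > nizifisho > nizifishu  (by unconditioned shift, vowel merger, intervocalic lenition, vowel merger)

nizifishu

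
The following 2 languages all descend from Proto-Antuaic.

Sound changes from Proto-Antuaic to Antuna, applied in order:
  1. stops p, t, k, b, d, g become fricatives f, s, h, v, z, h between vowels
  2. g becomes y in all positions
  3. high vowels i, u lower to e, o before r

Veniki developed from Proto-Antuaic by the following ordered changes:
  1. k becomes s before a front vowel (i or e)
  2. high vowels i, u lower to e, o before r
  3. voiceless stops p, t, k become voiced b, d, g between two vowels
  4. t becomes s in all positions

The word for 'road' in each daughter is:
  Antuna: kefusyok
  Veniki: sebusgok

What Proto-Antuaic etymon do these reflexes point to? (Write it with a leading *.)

*kepusgok

Position 1: Antuna has k, Veniki has s. Antuna preserves k here (none of its changes turn any other segment into k), so the proto-segment is *k.
Position 3: Antuna has f, Veniki has b. Taking the neighbouring segments as reconstructed: Antuna f could go back to *p or *f; Veniki b could go back to *p or *b — the one source consistent with every daughter is *p.
This points to *kepusgok. Verify forward in each daughter:
Antuna: start from *kepusgok.
  rule 1 (intervocalic lenition): kepusgok → kefusgok
  rule 2 (unconditioned shift): kefusgok → kefusyok
  rule 3: no change — kefusyok
  ⇒ Antuna kefusyok
Veniki: start from *kepusgok.
  rule 1 (palatalisation): kepusgok → sepusgok
  rule 2: no change — sepusgok
  rule 3 (intervocalic voicing): sepusgok → sebusgok
  rule 4: no change — sebusgok
  ⇒ Veniki sebusgok
*kepusgok is the unique common source.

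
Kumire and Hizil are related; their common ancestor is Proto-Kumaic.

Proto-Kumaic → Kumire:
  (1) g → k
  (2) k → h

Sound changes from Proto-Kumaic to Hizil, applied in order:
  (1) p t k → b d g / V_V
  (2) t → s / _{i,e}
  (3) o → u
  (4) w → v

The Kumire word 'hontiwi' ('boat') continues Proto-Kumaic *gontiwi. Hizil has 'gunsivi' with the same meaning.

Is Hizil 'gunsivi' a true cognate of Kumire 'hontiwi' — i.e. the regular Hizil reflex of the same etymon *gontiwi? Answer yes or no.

Derive the expected Hizil reflex of *gontiwi:
Hizil: start from *gontiwi.
  rule 1: no change — gontiwi
  rule 2 (palatalisation): gontiwi → gonsiwi
  rule 3 (vowel merger): gonsiwi → gunsiwi
  rule 4 (unconditioned shift): gunsiwi → gunsivi
  ⇒ Hizil gunsivi
Hizil 'gunsivi' matches the regular reflex exactly, so the pair is cognate.

yes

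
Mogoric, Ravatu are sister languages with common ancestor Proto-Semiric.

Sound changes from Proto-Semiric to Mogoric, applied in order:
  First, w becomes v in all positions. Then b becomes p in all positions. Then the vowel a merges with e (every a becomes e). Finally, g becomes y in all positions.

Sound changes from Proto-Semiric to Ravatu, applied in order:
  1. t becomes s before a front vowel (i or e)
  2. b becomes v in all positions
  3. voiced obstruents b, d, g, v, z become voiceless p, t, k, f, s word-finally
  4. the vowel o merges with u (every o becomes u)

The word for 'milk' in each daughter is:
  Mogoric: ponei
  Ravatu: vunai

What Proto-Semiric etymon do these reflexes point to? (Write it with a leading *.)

*bonai

Position 4: Mogoric has e, Ravatu has a. Ravatu preserves a here (none of its changes turn any other segment into a), so the proto-segment is *a.
Position 1: Mogoric has p, Ravatu has v. Taking the neighbouring segments as reconstructed: Mogoric p could go back to *p or *b; Ravatu v could go back to *b or *v — the one source consistent with every daughter is *b.
Verify the candidate proto-form against each daughter:
Mogoric: start from *bonai.
  rule 1: no change — bonai
  rule 2 (unconditioned shift): bonai → ponai
  rule 3 (vowel merger): ponai → ponei
  rule 4: no change — ponei
  ⇒ Mogoric ponei
Ravatu: start from *bonai.
  rule 1: no change — bonai
  rule 2 (unconditioned shift): bonai → vonai
  rule 3: no change — vonai
  rule 4 (vowel merger): vonai → vunai
  ⇒ Ravatu vunai
Only *bonai yields all of Mogoric ponei, Ravatu vunai.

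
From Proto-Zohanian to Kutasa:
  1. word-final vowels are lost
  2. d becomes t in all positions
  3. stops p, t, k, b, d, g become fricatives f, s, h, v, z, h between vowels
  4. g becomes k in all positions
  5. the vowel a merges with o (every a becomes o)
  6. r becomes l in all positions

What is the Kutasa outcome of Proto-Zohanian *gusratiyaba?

kuslosiyob

Kutasa: start from *gusratiyaba.
  rule 1 (apocope): gusratiyaba → gusratiyab
  rule 2: no change — gusratiyab
  rule 3 (intervocalic lenition): gusratiyab → gusrasiyab
  rule 4 (unconditioned shift): gusrasiyab → kusrasiyab
  rule 5 (vowel merger): kusrasiyab → kusrosiyob
  rule 6 (unconditioned shift): kusrosiyob → kuslosiyob
  ⇒ Kutasa kuslosiyob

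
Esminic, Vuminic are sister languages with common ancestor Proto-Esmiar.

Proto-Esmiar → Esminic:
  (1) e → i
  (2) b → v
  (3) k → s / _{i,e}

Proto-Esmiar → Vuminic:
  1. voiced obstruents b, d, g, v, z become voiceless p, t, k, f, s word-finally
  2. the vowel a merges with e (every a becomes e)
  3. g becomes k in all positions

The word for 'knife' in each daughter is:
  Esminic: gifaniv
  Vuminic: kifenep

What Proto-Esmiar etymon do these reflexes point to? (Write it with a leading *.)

Position 7: Esminic has v, Vuminic has p. Taking the neighbouring segments as reconstructed: Esminic v could go back to *b or *v; Vuminic p could go back to *p or *b — the one source consistent with every daughter is *b.
Position 1: Esminic has g, Vuminic has k. Esminic preserves g here (none of its changes turn any other segment into g), so the proto-segment is *g.
Verify the candidate proto-form against each daughter:
Esminic: *gifaneb > gifanib > gifaniv  (by vowel merger, unconditioned shift)
Vuminic: start from *gifaneb.
  rule 1 (final devoicing): gifaneb → gifanep
  rule 2 (vowel merger): gifanep → gifenep
  rule 3 (unconditioned shift): gifenep → kifenep
  ⇒ Vuminic kifenep
Only *gifaneb yields all of Esminic gifaniv, Vuminic kifenep.

*gifaneb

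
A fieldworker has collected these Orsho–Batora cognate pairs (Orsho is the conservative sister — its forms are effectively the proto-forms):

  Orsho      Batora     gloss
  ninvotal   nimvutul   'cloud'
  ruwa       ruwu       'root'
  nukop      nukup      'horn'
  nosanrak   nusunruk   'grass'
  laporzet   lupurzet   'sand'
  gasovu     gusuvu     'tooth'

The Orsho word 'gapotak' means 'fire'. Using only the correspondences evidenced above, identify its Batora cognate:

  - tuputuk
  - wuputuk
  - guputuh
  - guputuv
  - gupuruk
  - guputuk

laporzet ~ lupurzet — Orsho a corresponds to Batora u after a consonant, before a labial obstruent.
ninvotal ~ nimvutul, nosanrak ~ nusunruk — Orsho o corresponds to Batora u after a consonant, before a consonant other than r, m, n, p, b, f, v.
ninvotal ~ nimvutul, nosanrak ~ nusunruk — Orsho a corresponds to Batora u after a consonant, before a consonant other than r, m, n, p, b, f, v.
Applying these to Orsho 'gapotak':
  gapotak → gupotak   (a→u after a consonant, before a labial obstruent)
  gupotak → guputak   (o→u after a consonant, before a consonant other than r, m, n, p, b, f, v)
  guputak → guputuk   (a→u after a consonant, before a consonant other than r, m, n, p, b, f, v)
So the Batora cognate is 'guputuk'.

guputuk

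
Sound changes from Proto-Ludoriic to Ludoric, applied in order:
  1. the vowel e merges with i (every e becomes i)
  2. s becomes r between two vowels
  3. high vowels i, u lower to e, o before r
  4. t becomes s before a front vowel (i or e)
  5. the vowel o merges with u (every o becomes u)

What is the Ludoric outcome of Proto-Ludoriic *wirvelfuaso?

wervilfuaru

Ludoric: start from *wirvelfuaso.
  rule 1 (vowel merger): wirvelfuaso → wirvilfuaso
  rule 2 (rhotacism): wirvilfuaso → wirvilfuaro
  rule 3 (pre-rhotic lowering): wirvilfuaro → wervilfuaro
  rule 4: no change — wervilfuaro
  rule 5 (vowel merger): wervilfuaro → wervilfuaru
  ⇒ Ludoric wervilfuaru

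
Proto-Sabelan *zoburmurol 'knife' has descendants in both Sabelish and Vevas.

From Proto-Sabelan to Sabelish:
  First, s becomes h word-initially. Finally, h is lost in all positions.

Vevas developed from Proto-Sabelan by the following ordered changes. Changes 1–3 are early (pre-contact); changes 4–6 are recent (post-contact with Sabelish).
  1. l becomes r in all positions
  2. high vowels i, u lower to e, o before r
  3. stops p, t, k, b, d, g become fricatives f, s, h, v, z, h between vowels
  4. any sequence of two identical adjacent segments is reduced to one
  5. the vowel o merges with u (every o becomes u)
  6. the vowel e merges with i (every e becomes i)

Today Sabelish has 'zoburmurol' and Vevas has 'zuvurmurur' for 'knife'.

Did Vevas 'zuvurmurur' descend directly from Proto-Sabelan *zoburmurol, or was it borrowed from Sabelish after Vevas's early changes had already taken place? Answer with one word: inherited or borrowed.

inherited

If inherited, *zoburmurol would pass through all of Vevas's changes:
Vevas: start from *zoburmurol.
  rule 1 (unconditioned shift): zoburmurol → zoburmuror
  rule 2 (pre-rhotic lowering): zoburmuror → zobormoror
  rule 3 (intervocalic lenition): zobormoror → zovormoror
  rule 4: no change — zovormoror
  rule 5 (vowel merger): zovormoror → zuvurmurur
  rule 6: no change — zuvurmurur
  ⇒ Vevas zuvurmurur
If borrowed from Sabelish 'zoburmurol' after the early changes, it would undergo only the recent ones:
  rule 4 (degemination): no change (zoburmurol)
  rule 5 (vowel merger): zoburmurol → zuburmurul
  rule 6 (vowel merger): no change (zuburmurul)
  ⇒ as a loan: zuburmurul
Vevas 'zuvurmurur' matches the inherited outcome exactly, so it is an inherited cognate, not a loan.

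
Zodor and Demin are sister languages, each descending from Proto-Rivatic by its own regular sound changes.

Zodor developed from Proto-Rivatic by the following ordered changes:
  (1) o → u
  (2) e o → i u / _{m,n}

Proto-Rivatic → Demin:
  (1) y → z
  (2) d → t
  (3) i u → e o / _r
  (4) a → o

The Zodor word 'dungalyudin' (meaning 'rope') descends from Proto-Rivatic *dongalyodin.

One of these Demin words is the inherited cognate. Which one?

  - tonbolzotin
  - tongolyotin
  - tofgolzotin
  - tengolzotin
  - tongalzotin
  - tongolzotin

Demin: *dongalyodin
  dongalyodin → dongalzodin   [unconditioned shift]
  dongalzodin → tongalzotin   [unconditioned shift]
  tongalzotin (rule 3 does not apply)
  tongalzotin → tongolzotin   [vowel merger]
  giving Demin tongolzotin.
Among the options, 'tongolzotin' alone shows every Demin change applied in order.

tongolzotin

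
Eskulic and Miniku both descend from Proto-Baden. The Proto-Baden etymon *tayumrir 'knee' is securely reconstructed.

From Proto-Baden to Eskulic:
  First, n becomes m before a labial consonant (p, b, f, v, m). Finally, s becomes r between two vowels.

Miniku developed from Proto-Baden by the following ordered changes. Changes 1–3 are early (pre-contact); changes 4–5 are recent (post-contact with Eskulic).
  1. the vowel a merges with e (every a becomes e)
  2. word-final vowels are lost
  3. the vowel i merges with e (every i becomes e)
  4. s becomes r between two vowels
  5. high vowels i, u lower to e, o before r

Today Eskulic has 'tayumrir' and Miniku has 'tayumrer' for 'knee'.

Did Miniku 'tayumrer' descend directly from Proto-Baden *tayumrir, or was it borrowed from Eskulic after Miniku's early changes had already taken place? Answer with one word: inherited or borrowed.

borrowed

If inherited, *tayumrir would pass through all of Miniku's changes:
Miniku: start from *tayumrir.
  rule 1 (vowel merger): tayumrir → teyumrir
  rule 2: no change — teyumrir
  rule 3 (vowel merger): teyumrir → teyumrer
  rule 4: no change — teyumrer
  rule 5: no change — teyumrer
  ⇒ Miniku teyumrer
If borrowed from Eskulic 'tayumrir' after the early changes, it would undergo only the recent ones:
  rule 4 (rhotacism): no change (tayumrir)
  rule 5 (pre-rhotic lowering): tayumrir → tayumrer
  ⇒ as a loan: tayumrer
Miniku 'tayumrer' matches the loan outcome 'tayumrer', not the inherited 'teyumrer' — it skipped the early Miniku changes, so it was borrowed from Eskulic.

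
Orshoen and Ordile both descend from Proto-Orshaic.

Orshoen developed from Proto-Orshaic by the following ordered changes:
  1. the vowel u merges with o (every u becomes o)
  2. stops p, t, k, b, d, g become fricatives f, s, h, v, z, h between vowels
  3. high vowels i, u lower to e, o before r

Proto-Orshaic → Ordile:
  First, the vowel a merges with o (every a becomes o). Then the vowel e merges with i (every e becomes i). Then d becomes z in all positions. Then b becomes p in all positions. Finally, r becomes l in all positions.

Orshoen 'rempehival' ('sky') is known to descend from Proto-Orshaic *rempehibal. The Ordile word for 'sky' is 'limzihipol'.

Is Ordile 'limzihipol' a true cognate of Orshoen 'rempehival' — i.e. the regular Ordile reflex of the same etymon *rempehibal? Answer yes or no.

Derive the expected Ordile reflex of *rempehibal:
Ordile: *rempehibal > rempehibol > rimpihibol > rimpihipol > limpihipol  (by vowel merger, vowel merger, unconditioned shift, unconditioned shift)
The regular Ordile reflex would be 'limpihipol', but the attested form is 'limzihipol'. The correspondence is irregular, so they are not cognates (the Ordile form has a different source).

no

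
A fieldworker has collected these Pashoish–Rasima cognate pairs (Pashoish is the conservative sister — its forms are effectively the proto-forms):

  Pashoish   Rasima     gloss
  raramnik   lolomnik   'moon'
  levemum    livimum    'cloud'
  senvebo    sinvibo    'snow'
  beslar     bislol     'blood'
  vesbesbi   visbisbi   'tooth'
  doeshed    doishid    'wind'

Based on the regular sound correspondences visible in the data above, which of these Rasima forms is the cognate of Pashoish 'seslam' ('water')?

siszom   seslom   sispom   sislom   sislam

sislom

beslar ~ bislol, vesbesbi ~ visbisbi — Pashoish e corresponds to Rasima i after a consonant, before a consonant other than r, m, n, p, b, f, v.
raramnik ~ lolomnik — Pashoish a corresponds to Rasima o after a consonant, before a nasal.
Applying these to Pashoish 'seslam':
  seslam → sislam   (e→i after a consonant, before a consonant other than r, m, n, p, b, f, v)
  sislam → sislom   (a→o after a consonant, before a nasal)
So the Rasima cognate is 'sislom'.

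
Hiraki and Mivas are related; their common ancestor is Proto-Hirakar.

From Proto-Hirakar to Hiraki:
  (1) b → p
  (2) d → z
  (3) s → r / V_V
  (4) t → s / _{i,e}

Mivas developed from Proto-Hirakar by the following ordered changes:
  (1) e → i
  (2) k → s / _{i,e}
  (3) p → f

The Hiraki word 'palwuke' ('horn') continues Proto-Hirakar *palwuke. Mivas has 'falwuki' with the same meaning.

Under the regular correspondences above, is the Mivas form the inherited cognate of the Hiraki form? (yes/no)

no

Derive the expected Mivas reflex of *palwuke:
Mivas: *palwuke
  palwuke → palwuki   [vowel merger]
  palwuki → palwusi   [palatalisation]
  palwusi → falwusi   [unconditioned shift]
  giving Mivas falwusi.
The regular Mivas reflex would be 'falwusi', but the attested form is 'falwuki'. The correspondence is irregular, so they are not cognates (the Mivas form has a different source).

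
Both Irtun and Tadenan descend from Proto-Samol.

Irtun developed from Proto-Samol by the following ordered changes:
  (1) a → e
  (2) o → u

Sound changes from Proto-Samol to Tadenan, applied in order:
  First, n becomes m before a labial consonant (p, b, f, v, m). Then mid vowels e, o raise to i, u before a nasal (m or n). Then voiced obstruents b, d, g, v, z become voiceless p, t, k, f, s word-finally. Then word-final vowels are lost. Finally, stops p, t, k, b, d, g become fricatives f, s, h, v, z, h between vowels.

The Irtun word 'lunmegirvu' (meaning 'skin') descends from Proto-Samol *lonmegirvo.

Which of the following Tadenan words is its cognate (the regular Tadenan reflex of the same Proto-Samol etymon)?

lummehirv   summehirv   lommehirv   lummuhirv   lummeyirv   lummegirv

Tadenan: *lonmegirvo
  lonmegirvo → lommegirvo   [nasal place assimilation]
  lommegirvo → lummegirvo   [pre-nasal raising]
  lummegirvo (rule 3 does not apply)
  lummegirvo → lummegirv   [apocope]
  lummegirv → lummehirv   [intervocalic lenition]
  giving Tadenan lummehirv.
Among the options, 'lummehirv' alone shows every Tadenan change applied in order.

lummehirv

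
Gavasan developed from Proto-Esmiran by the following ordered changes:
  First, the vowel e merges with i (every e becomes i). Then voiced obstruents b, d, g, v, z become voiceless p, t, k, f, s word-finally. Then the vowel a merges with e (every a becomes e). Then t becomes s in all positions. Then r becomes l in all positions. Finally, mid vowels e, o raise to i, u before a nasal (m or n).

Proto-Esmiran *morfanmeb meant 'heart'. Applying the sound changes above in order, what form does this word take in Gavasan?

Gavasan: start from *morfanmeb.
  rule 1 (vowel merger): morfanmeb → morfanmib
  rule 2 (final devoicing): morfanmib → morfanmip
  rule 3 (vowel merger): morfanmip → morfenmip
  rule 4: no change — morfenmip
  rule 5 (unconditioned shift): morfenmip → molfenmip
  rule 6 (pre-nasal raising): molfenmip → molfinmip
  ⇒ Gavasan molfinmip

molfinmip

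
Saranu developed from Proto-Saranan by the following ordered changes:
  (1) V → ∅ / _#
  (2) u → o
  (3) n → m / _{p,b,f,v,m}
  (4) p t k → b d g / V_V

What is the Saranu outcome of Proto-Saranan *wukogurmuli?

Saranu: *wukogurmuli > wukogurmul > wokogormol > wogogormol  (by apocope, vowel merger, intervocalic voicing)

wogogormol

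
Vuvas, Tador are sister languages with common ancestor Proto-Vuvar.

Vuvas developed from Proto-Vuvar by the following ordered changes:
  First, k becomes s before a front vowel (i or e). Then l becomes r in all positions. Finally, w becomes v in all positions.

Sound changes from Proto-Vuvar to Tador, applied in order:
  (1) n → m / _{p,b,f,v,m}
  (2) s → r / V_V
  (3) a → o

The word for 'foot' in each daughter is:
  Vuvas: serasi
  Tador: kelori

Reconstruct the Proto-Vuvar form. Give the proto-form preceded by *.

*kelasi

Position 1: Vuvas has s, Tador has k. Tador preserves k here (none of its changes turn any other segment into k), so the proto-segment is *k.
Position 3: Vuvas has r, Tador has l. Tador preserves l here (none of its changes turn any other segment into l), so the proto-segment is *l.
Verify the candidate proto-form against each daughter:
Vuvas: start from *kelasi.
  rule 1 (palatalisation): kelasi → selasi
  rule 2 (unconditioned shift): selasi → serasi
  rule 3: no change — serasi
  ⇒ Vuvas serasi
Tador: *kelasi
  kelasi (rule 1 does not apply)
  kelasi → kelari   [rhotacism]
  kelari → kelori   [vowel merger]
  giving Tador kelori.
No other proto-form is consistent with every reflex, so the reconstruction is *kelasi.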